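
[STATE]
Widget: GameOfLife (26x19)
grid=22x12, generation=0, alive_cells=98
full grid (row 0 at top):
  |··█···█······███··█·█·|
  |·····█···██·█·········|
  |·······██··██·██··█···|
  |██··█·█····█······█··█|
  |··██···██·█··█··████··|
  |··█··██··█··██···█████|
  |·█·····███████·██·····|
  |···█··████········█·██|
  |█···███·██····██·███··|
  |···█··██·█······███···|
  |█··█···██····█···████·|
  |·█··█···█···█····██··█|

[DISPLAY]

Gen: 0                    
··█···█······███··█·█·    
·····█···██·█·········    
·······██··██·██··█···    
██··█·█····█······█··█    
··██···██·█··█··████··    
··█··██··█··██···█████    
·█·····███████·██·····    
···█··████········█·██    
█···███·██····██·███··    
···█··██·█······███···    
█··█···██····█···████·    
·█··█···█···█····██··█    
                          
                          
                          
                          
                          
                          


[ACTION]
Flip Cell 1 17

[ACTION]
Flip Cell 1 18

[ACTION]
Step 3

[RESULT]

Gen: 3                    
········██████·█······    
······█·██████·█·███··    
···········█······█···    
····█··█·······████···    
····█····██···········    
·███·····█·█·█··█·····    
·███···███·█·█········    
··█············██··█··    
···█·········█·██····█    
··█··█··██··████······    
··███·██·██········█·█    
··███··██···········█·    
                          
                          
                          
                          
                          
                          


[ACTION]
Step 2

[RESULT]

Gen: 5                    
·······██·······█·██··    
······█·····██··█·██··    
·······█·██···██···█··    
·······█···█··█·██····    
···█·····███····██····    
···█··········█·█·····    
········██····█·█·····    
··█·····██··█···█·····    
·███··█···············    
·███·██████····█······    
·████·····██████···███    
·····█████············    
                          
                          
                          
                          
                          
                          


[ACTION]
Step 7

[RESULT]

Gen: 12                   
·············██·█·····    
·····███·····█···█····    
····█··█·········█····    
········█·········███·    
···█··█·█····█···█·██·    
···█··████···█···████·    
···█··█·███·····█·····    
···██···█████···█·····    
····█··███····██······    
·······█·····█··█···█·    
······█····█········█·    
······██············█·    
                          
                          
                          
                          
                          
                          


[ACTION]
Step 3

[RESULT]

Gen: 15                   
·····███·····█···█····    
····██··█····█···██···    
·····██·██····█·······    
····█·█·█·······█··███    
···█·██·█·········█··█    
···█··██·······██····█    
················█·███·    
··········██·██·█·····    
·······█···█·█··██····    
····██·█···███········    
·····█·············███    
······█···············    
                          
                          
                          
                          
                          
                          


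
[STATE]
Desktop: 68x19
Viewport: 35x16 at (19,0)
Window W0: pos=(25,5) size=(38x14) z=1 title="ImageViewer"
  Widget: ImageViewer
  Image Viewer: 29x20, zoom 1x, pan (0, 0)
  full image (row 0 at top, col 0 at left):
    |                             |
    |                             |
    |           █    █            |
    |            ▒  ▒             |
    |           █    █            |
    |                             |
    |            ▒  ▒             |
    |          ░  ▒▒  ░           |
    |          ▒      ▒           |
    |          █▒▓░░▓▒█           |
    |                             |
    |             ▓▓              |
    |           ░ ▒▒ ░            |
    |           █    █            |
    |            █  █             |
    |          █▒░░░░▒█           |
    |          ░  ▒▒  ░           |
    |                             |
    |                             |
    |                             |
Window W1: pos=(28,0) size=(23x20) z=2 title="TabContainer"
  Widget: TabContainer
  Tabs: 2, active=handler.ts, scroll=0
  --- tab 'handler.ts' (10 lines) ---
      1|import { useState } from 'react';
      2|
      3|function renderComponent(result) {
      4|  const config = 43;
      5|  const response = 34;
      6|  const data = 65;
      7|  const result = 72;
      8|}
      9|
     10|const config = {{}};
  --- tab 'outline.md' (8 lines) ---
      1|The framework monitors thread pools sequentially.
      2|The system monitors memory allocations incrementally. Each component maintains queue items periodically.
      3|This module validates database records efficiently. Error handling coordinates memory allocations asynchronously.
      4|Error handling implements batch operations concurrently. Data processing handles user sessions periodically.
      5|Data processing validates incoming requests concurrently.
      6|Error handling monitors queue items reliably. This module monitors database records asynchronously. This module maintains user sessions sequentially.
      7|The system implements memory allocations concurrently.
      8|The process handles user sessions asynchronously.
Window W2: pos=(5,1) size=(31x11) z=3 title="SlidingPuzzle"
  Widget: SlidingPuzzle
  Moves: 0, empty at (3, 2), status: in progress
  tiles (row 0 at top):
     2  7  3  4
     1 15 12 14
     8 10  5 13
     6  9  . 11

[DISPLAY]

         ┏━━━━━━━━━━━━━━━━━━━━━┓   
━━━━━━━━━━━━━━━━┓tainer        ┃   
e               ┃──────────────┨   
────────────────┨r.ts]│ outline┃   
──┬────┐        ┃──────────────┃   
3 │  4 │        ┃{ useState } f┃━━━
──┼────┤        ┃              ┃   
2 │ 14 │        ┃n renderCompon┃───
──┼────┤        ┃ config = 43; ┃   
5 │ 13 │        ┃ response = 34┃   
──┼────┤        ┃ data = 65;   ┃   
━━━━━━━━━━━━━━━━┛ result = 72; ┃   
      ┃  ┃}                    ┃   
      ┃  ┃                     ┃   
      ┃  ┃const config = {{}}; ┃   
      ┃  ┃                     ┃   


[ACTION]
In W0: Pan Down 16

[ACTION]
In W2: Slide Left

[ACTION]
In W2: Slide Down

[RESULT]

         ┏━━━━━━━━━━━━━━━━━━━━━┓   
━━━━━━━━━━━━━━━━┓tainer        ┃   
e               ┃──────────────┨   
────────────────┨r.ts]│ outline┃   
──┬────┐        ┃──────────────┃   
3 │  4 │        ┃{ useState } f┃━━━
──┼────┤        ┃              ┃   
2 │ 14 │        ┃n renderCompon┃───
──┼────┤        ┃ config = 43; ┃   
5 │    │        ┃ response = 34┃   
──┼────┤        ┃ data = 65;   ┃   
━━━━━━━━━━━━━━━━┛ result = 72; ┃   
      ┃  ┃}                    ┃   
      ┃  ┃                     ┃   
      ┃  ┃const config = {{}}; ┃   
      ┃  ┃                     ┃   


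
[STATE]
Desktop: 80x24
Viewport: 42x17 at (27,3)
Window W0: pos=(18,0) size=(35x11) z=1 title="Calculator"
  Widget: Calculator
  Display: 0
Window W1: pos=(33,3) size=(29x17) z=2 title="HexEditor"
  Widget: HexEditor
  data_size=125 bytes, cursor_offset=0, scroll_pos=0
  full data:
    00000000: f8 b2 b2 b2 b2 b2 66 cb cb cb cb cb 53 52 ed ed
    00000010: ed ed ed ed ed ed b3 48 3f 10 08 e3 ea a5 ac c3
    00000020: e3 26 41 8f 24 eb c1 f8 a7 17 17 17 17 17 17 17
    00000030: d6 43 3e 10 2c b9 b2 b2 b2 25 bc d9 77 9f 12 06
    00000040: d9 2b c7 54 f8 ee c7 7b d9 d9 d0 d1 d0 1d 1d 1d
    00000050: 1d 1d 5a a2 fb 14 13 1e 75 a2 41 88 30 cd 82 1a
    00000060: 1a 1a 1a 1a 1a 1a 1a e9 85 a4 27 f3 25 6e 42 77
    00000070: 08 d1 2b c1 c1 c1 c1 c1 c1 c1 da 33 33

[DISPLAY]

      ┏━━━━━━━━━━━━━━━━━━━━━━━━━━━┓       
┬───┬─┃ HexEditor                 ┃       
│ 9 │ ┠───────────────────────────┨       
┼───┼─┃00000000  F8 b2 b2 b2 b2 b2┃       
│ 6 │ ┃00000010  ed ed ed ed ed ed┃       
┼───┼─┃00000020  e3 26 41 8f 24 eb┃       
│ 3 │ ┃00000030  d6 43 3e 10 2c b9┃       
━━━━━━┃00000040  d9 2b c7 54 f8 ee┃       
      ┃00000050  1d 1d 5a a2 fb 14┃       
      ┃00000060  1a 1a 1a 1a 1a 1a┃       
      ┃00000070  08 d1 2b c1 c1 c1┃       
      ┃                           ┃       
      ┃                           ┃       
      ┃                           ┃       
      ┃                           ┃       
      ┃                           ┃       
      ┗━━━━━━━━━━━━━━━━━━━━━━━━━━━┛       


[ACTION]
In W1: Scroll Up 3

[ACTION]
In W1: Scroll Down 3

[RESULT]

      ┏━━━━━━━━━━━━━━━━━━━━━━━━━━━┓       
┬───┬─┃ HexEditor                 ┃       
│ 9 │ ┠───────────────────────────┨       
┼───┼─┃00000030  d6 43 3e 10 2c b9┃       
│ 6 │ ┃00000040  d9 2b c7 54 f8 ee┃       
┼───┼─┃00000050  1d 1d 5a a2 fb 14┃       
│ 3 │ ┃00000060  1a 1a 1a 1a 1a 1a┃       
━━━━━━┃00000070  08 d1 2b c1 c1 c1┃       
      ┃                           ┃       
      ┃                           ┃       
      ┃                           ┃       
      ┃                           ┃       
      ┃                           ┃       
      ┃                           ┃       
      ┃                           ┃       
      ┃                           ┃       
      ┗━━━━━━━━━━━━━━━━━━━━━━━━━━━┛       


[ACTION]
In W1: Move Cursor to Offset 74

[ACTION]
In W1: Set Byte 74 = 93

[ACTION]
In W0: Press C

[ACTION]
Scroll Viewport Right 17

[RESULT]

━━━━━━━━━━━━━━━━━━━━━━━┓                  
Editor                 ┃                  
───────────────────────┨                  
0030  d6 43 3e 10 2c b9┃                  
0040  d9 2b c7 54 f8 ee┃                  
0050  1d 1d 5a a2 fb 14┃                  
0060  1a 1a 1a 1a 1a 1a┃                  
0070  08 d1 2b c1 c1 c1┃                  
                       ┃                  
                       ┃                  
                       ┃                  
                       ┃                  
                       ┃                  
                       ┃                  
                       ┃                  
                       ┃                  
━━━━━━━━━━━━━━━━━━━━━━━┛                  


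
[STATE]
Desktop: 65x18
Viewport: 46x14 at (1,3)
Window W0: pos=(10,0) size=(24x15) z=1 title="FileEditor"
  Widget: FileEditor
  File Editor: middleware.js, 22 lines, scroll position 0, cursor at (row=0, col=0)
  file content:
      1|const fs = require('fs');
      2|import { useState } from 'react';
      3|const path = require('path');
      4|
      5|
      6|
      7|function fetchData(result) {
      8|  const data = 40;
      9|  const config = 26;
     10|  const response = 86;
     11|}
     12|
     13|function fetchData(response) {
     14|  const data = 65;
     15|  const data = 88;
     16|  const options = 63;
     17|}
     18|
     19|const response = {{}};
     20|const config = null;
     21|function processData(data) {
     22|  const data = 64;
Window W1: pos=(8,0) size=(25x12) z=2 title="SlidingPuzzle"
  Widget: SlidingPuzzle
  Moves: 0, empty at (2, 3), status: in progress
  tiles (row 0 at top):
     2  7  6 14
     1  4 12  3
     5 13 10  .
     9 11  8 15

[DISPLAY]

       ┃┌────┬────┬────┬────┐  ┃┃             
       ┃│  2 │  7 │  6 │ 14 │  ┃┃             
       ┃├────┼────┼────┼────┤  ┃┃             
       ┃│  1 │  4 │ 12 │  3 │  ┃┃             
       ┃├────┼────┼────┼────┤  ┃┃             
       ┃│  5 │ 13 │ 10 │    │  ┃┃             
       ┃├────┼────┼────┼────┤  ┃┃             
       ┃│  9 │ 11 │  8 │ 15 │  ┃┃             
       ┗━━━━━━━━━━━━━━━━━━━━━━━┛┃             
         ┃  const response = 86░┃             
         ┃}                    ▼┃             
         ┗━━━━━━━━━━━━━━━━━━━━━━┛             
                                              
                                              


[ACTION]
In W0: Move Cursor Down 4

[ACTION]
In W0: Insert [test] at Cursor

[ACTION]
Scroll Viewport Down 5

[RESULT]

       ┃│  2 │  7 │  6 │ 14 │  ┃┃             
       ┃├────┼────┼────┼────┤  ┃┃             
       ┃│  1 │  4 │ 12 │  3 │  ┃┃             
       ┃├────┼────┼────┼────┤  ┃┃             
       ┃│  5 │ 13 │ 10 │    │  ┃┃             
       ┃├────┼────┼────┼────┤  ┃┃             
       ┃│  9 │ 11 │  8 │ 15 │  ┃┃             
       ┗━━━━━━━━━━━━━━━━━━━━━━━┛┃             
         ┃  const response = 86░┃             
         ┃}                    ▼┃             
         ┗━━━━━━━━━━━━━━━━━━━━━━┛             
                                              
                                              
                                              


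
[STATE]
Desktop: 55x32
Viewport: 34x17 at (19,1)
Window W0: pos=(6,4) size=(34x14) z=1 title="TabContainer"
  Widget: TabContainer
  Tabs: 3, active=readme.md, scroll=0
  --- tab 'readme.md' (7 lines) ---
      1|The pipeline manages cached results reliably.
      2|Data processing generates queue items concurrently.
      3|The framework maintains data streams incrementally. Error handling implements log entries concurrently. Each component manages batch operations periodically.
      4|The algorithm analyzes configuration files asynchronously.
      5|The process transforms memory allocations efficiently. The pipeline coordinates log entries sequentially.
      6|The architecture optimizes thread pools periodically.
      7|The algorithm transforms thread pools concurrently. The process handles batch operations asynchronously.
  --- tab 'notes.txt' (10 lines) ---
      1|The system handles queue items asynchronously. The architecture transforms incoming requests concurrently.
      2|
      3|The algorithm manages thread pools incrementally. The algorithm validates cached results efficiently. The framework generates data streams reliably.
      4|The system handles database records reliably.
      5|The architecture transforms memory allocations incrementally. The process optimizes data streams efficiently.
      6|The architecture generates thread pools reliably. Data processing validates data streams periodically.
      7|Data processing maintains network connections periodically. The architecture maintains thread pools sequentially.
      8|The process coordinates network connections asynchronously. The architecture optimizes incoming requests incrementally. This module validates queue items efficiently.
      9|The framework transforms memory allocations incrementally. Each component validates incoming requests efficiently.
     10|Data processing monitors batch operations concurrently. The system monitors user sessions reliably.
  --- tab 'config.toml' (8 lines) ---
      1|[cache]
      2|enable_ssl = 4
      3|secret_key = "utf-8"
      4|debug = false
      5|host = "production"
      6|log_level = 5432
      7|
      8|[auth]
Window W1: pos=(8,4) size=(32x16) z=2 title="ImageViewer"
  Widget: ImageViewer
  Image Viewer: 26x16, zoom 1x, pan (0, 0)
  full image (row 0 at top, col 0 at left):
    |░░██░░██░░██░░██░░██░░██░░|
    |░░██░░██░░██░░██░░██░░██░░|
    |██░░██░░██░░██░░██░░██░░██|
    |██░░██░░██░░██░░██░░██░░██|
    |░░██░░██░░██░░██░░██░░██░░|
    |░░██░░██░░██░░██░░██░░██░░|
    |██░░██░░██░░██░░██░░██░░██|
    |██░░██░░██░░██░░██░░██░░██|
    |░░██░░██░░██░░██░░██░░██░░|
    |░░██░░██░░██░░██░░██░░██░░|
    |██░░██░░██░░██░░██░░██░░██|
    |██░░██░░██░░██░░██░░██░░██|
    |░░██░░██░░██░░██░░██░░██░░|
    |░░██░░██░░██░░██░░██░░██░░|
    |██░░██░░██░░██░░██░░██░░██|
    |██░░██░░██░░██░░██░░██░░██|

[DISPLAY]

                                  
                                  
                                  
━━━━━━━━━━━━━━━━━━━━┓             
er                  ┃             
────────────────────┨             
██░░██░░██░░██░░    ┃             
██░░██░░██░░██░░    ┃             
░░██░░██░░██░░██    ┃             
░░██░░██░░██░░██    ┃             
██░░██░░██░░██░░    ┃             
██░░██░░██░░██░░    ┃             
░░██░░██░░██░░██    ┃             
░░██░░██░░██░░██    ┃             
██░░██░░██░░██░░    ┃             
██░░██░░██░░██░░    ┃             
░░██░░██░░██░░██    ┃             


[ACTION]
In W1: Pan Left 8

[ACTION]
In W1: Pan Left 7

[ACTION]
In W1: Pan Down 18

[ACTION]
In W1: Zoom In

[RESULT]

                                  
                                  
                                  
━━━━━━━━━━━━━━━━━━━━┓             
er                  ┃             
────────────────────┨             
░░████░░░░████░░░░██┃             
░░████░░░░████░░░░██┃             
██░░░░████░░░░████░░┃             
██░░░░████░░░░████░░┃             
██░░░░████░░░░████░░┃             
██░░░░████░░░░████░░┃             
░░████░░░░████░░░░██┃             
░░████░░░░████░░░░██┃             
░░████░░░░████░░░░██┃             
░░████░░░░████░░░░██┃             
██░░░░████░░░░████░░┃             


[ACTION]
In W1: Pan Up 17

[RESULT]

                                  
                                  
                                  
━━━━━━━━━━━━━━━━━━━━┓             
er                  ┃             
────────────────────┨             
░░████░░░░████░░░░██┃             
░░████░░░░████░░░░██┃             
░░████░░░░████░░░░██┃             
██░░░░████░░░░████░░┃             
██░░░░████░░░░████░░┃             
██░░░░████░░░░████░░┃             
██░░░░████░░░░████░░┃             
░░████░░░░████░░░░██┃             
░░████░░░░████░░░░██┃             
░░████░░░░████░░░░██┃             
░░████░░░░████░░░░██┃             


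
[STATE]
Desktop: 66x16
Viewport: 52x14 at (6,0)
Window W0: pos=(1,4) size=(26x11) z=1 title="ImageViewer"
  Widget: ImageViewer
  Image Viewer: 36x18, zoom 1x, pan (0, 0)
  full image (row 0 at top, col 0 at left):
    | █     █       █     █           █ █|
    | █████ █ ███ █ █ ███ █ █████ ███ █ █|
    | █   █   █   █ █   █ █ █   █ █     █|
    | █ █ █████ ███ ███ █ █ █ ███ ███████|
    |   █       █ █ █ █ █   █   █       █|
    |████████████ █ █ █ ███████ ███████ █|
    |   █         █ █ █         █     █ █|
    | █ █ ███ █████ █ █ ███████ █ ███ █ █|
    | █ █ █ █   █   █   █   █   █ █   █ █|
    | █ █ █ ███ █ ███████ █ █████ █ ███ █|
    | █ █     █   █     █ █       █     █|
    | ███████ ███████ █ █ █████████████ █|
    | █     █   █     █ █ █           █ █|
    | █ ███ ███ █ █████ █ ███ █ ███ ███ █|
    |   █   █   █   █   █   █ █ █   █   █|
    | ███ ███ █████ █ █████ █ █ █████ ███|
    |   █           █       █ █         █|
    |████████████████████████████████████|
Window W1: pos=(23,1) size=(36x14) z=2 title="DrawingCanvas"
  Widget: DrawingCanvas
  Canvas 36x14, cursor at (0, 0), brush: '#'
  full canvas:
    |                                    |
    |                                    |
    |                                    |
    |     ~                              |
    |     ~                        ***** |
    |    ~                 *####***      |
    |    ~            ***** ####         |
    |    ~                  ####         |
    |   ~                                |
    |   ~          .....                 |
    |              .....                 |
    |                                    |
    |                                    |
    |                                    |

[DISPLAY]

                                                    
                 ┏━━━━━━━━━━━━━━━━━━━━━━━━━━━━━━━━━━
                 ┃ DrawingCanvas                    
                 ┠──────────────────────────────────
━━━━━━━━━━━━━━━━━┃+                                 
geViewer         ┃                                  
─────────────────┃                                  
   █       █     ┃     ~                            
██ █ ███ █ █ ███ ┃     ~                        ****
 █   █   █ █   █ ┃    ~                 *####***    
 █████ ███ ███ █ ┃    ~            ***** ####       
       █ █ █ █ █ ┃    ~                  ####       
████████ █ █ █ ██┃   ~                              
         █ █ █   ┃   ~          .....               


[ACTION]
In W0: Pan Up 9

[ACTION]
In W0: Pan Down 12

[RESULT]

                                                    
                 ┏━━━━━━━━━━━━━━━━━━━━━━━━━━━━━━━━━━
                 ┃ DrawingCanvas                    
                 ┠──────────────────────────────────
━━━━━━━━━━━━━━━━━┃+                                 
geViewer         ┃                                  
─────────────────┃                                  
   █   █     █ █ ┃     ~                            
██ ███ █ █████ █ ┃     ~                        ****
   █   █   █   █ ┃    ~                 *####***    
 ███ █████ █ ████┃    ~            ***** ####       
           █     ┃    ~                  ####       
█████████████████┃   ~                              
                 ┃   ~          .....               


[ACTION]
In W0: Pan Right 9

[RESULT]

                                                    
                 ┏━━━━━━━━━━━━━━━━━━━━━━━━━━━━━━━━━━
                 ┃ DrawingCanvas                    
                 ┠──────────────────────────────────
━━━━━━━━━━━━━━━━━┃+                                 
geViewer         ┃                                  
─────────────────┃                                  
    █ █ █        ┃     ~                            
█████ █ ███ █ ███┃     ~                        ****
  █   █   █ █ █  ┃    ~                 *####***    
█ █ █████ █ █ ███┃    ~            ***** ####       
  █       █ █    ┃    ~                  ####       
█████████████████┃   ~                              
                 ┃   ~          .....               


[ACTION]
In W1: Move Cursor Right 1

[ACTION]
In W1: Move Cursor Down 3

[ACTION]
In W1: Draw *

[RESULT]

                                                    
                 ┏━━━━━━━━━━━━━━━━━━━━━━━━━━━━━━━━━━
                 ┃ DrawingCanvas                    
                 ┠──────────────────────────────────
━━━━━━━━━━━━━━━━━┃                                  
geViewer         ┃                                  
─────────────────┃                                  
    █ █ █        ┃ *   ~                            
█████ █ ███ █ ███┃     ~                        ****
  █   █   █ █ █  ┃    ~                 *####***    
█ █ █████ █ █ ███┃    ~            ***** ####       
  █       █ █    ┃    ~                  ####       
█████████████████┃   ~                              
                 ┃   ~          .....               


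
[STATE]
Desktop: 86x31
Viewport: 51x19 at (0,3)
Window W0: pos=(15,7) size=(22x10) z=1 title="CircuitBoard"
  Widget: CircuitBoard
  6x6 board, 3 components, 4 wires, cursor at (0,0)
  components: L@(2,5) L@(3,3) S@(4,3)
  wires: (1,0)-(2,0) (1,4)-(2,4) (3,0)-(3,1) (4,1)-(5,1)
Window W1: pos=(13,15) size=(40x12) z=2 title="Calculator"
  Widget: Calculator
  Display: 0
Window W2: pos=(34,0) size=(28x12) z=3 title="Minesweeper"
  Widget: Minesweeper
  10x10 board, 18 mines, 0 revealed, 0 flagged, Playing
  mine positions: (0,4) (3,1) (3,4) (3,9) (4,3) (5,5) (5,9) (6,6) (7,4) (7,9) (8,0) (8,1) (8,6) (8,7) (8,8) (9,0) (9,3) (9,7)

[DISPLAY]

                                  ┃■■■■■■■■■■      
                                  ┃■■■■■■■■■■      
                                  ┃■■■■■■■■■■      
                                  ┃■■■■■■■■■■      
               ┏━━━━━━━━━━━━━━━━━━┃■■■■■■■■■■      
               ┃ CircuitBoard     ┃■■■■■■■■■■      
               ┠──────────────────┃■■■■■■■■■■      
               ┃   0 1 2 3 4 5    ┃■■■■■■■■■■      
               ┃0  [.]            ┗━━━━━━━━━━━━━━━━
               ┃                    ┃              
               ┃1   ·               ┃              
               ┃    │               ┃              
             ┏━━━━━━━━━━━━━━━━━━━━━━━━━━━━━━━━━━━━━
             ┃ Calculator                          
             ┠─────────────────────────────────────
             ┃                                     
             ┃┌───┬───┬───┬───┐                    
             ┃│ 7 │ 8 │ 9 │ ÷ │                    
             ┃├───┼───┼───┼───┤                    


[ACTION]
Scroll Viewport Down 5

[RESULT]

               ┃ CircuitBoard     ┃■■■■■■■■■■      
               ┠──────────────────┃■■■■■■■■■■      
               ┃   0 1 2 3 4 5    ┃■■■■■■■■■■      
               ┃0  [.]            ┗━━━━━━━━━━━━━━━━
               ┃                    ┃              
               ┃1   ·               ┃              
               ┃    │               ┃              
             ┏━━━━━━━━━━━━━━━━━━━━━━━━━━━━━━━━━━━━━
             ┃ Calculator                          
             ┠─────────────────────────────────────
             ┃                                     
             ┃┌───┬───┬───┬───┐                    
             ┃│ 7 │ 8 │ 9 │ ÷ │                    
             ┃├───┼───┼───┼───┤                    
             ┃│ 4 │ 5 │ 6 │ × │                    
             ┃├───┼───┼───┼───┤                    
             ┃│ 1 │ 2 │ 3 │ - │                    
             ┃└───┴───┴───┴───┘                    
             ┗━━━━━━━━━━━━━━━━━━━━━━━━━━━━━━━━━━━━━


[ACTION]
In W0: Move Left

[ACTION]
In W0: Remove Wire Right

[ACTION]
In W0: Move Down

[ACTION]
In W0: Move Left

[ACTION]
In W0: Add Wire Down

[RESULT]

               ┃ CircuitBoard     ┃■■■■■■■■■■      
               ┠──────────────────┃■■■■■■■■■■      
               ┃   0 1 2 3 4 5    ┃■■■■■■■■■■      
               ┃0                 ┗━━━━━━━━━━━━━━━━
               ┃                    ┃              
               ┃1  [.]              ┃              
               ┃    │               ┃              
             ┏━━━━━━━━━━━━━━━━━━━━━━━━━━━━━━━━━━━━━
             ┃ Calculator                          
             ┠─────────────────────────────────────
             ┃                                     
             ┃┌───┬───┬───┬───┐                    
             ┃│ 7 │ 8 │ 9 │ ÷ │                    
             ┃├───┼───┼───┼───┤                    
             ┃│ 4 │ 5 │ 6 │ × │                    
             ┃├───┼───┼───┼───┤                    
             ┃│ 1 │ 2 │ 3 │ - │                    
             ┃└───┴───┴───┴───┘                    
             ┗━━━━━━━━━━━━━━━━━━━━━━━━━━━━━━━━━━━━━


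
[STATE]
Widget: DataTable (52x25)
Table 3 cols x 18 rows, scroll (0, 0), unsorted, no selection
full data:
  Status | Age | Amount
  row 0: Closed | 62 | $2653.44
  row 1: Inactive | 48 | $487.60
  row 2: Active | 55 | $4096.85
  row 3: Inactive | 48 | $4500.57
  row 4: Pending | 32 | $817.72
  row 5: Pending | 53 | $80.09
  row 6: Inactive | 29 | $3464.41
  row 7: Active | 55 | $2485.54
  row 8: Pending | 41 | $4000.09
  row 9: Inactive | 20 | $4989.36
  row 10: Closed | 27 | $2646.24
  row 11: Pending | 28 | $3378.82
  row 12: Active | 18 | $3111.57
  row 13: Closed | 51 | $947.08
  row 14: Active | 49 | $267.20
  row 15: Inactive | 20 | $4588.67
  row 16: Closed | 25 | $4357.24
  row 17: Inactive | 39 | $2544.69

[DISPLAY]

Status  │Age│Amount                                 
────────┼───┼────────                               
Closed  │62 │$2653.44                               
Inactive│48 │$487.60                                
Active  │55 │$4096.85                               
Inactive│48 │$4500.57                               
Pending │32 │$817.72                                
Pending │53 │$80.09                                 
Inactive│29 │$3464.41                               
Active  │55 │$2485.54                               
Pending │41 │$4000.09                               
Inactive│20 │$4989.36                               
Closed  │27 │$2646.24                               
Pending │28 │$3378.82                               
Active  │18 │$3111.57                               
Closed  │51 │$947.08                                
Active  │49 │$267.20                                
Inactive│20 │$4588.67                               
Closed  │25 │$4357.24                               
Inactive│39 │$2544.69                               
                                                    
                                                    
                                                    
                                                    
                                                    


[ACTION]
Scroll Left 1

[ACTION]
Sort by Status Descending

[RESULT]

Status ▼│Age│Amount                                 
────────┼───┼────────                               
Pending │32 │$817.72                                
Pending │53 │$80.09                                 
Pending │41 │$4000.09                               
Pending │28 │$3378.82                               
Inactive│48 │$487.60                                
Inactive│48 │$4500.57                               
Inactive│29 │$3464.41                               
Inactive│20 │$4989.36                               
Inactive│20 │$4588.67                               
Inactive│39 │$2544.69                               
Closed  │62 │$2653.44                               
Closed  │27 │$2646.24                               
Closed  │51 │$947.08                                
Closed  │25 │$4357.24                               
Active  │55 │$4096.85                               
Active  │55 │$2485.54                               
Active  │18 │$3111.57                               
Active  │49 │$267.20                                
                                                    
                                                    
                                                    
                                                    
                                                    


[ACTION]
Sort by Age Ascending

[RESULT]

Status  │Ag▲│Amount                                 
────────┼───┼────────                               
Active  │18 │$3111.57                               
Inactive│20 │$4989.36                               
Inactive│20 │$4588.67                               
Closed  │25 │$4357.24                               
Closed  │27 │$2646.24                               
Pending │28 │$3378.82                               
Inactive│29 │$3464.41                               
Pending │32 │$817.72                                
Inactive│39 │$2544.69                               
Pending │41 │$4000.09                               
Inactive│48 │$487.60                                
Inactive│48 │$4500.57                               
Active  │49 │$267.20                                
Closed  │51 │$947.08                                
Pending │53 │$80.09                                 
Active  │55 │$4096.85                               
Active  │55 │$2485.54                               
Closed  │62 │$2653.44                               
                                                    
                                                    
                                                    
                                                    
                                                    


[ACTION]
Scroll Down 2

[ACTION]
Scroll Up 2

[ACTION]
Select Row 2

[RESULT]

Status  │Ag▲│Amount                                 
────────┼───┼────────                               
Active  │18 │$3111.57                               
Inactive│20 │$4989.36                               
>nactive│20 │$4588.67                               
Closed  │25 │$4357.24                               
Closed  │27 │$2646.24                               
Pending │28 │$3378.82                               
Inactive│29 │$3464.41                               
Pending │32 │$817.72                                
Inactive│39 │$2544.69                               
Pending │41 │$4000.09                               
Inactive│48 │$487.60                                
Inactive│48 │$4500.57                               
Active  │49 │$267.20                                
Closed  │51 │$947.08                                
Pending │53 │$80.09                                 
Active  │55 │$4096.85                               
Active  │55 │$2485.54                               
Closed  │62 │$2653.44                               
                                                    
                                                    
                                                    
                                                    
                                                    
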